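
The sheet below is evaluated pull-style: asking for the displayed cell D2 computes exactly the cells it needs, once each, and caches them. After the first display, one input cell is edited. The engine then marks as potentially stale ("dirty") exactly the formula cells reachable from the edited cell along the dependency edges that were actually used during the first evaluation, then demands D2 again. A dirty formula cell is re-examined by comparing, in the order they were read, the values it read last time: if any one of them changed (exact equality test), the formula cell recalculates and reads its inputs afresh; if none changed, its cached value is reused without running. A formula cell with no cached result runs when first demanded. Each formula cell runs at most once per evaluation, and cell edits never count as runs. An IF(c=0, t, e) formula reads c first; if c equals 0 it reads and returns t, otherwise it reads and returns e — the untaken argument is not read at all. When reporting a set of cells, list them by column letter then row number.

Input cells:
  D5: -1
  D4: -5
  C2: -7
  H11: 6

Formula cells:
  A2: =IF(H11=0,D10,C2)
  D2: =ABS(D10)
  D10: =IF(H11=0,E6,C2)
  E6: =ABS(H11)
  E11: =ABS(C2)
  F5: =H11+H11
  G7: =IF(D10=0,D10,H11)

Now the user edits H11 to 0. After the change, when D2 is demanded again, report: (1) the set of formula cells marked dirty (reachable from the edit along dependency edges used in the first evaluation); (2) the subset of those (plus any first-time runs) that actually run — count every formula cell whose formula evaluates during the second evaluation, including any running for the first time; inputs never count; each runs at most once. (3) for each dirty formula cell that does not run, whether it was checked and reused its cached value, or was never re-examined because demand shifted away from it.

First demand of the output computes:
  D10 = IF(H11=0: H11=6 -> else branch C2) = -7
  D2 = ABS(-7) = 7

After the edit, cleaning proceeds:
  E6: had never run; runs now, result 0.
  D10: a read changed (H11 6->0) — executes, giving 0.
  D2: a read changed (D10 -7->0) — executes, giving 0.

Note the branch switch — E6 had no cache and runs now for the first time.

The edit dirties: D2, D10.
3 formula cells run: D2, D10, E6.
No dirty formula cell escaped a run.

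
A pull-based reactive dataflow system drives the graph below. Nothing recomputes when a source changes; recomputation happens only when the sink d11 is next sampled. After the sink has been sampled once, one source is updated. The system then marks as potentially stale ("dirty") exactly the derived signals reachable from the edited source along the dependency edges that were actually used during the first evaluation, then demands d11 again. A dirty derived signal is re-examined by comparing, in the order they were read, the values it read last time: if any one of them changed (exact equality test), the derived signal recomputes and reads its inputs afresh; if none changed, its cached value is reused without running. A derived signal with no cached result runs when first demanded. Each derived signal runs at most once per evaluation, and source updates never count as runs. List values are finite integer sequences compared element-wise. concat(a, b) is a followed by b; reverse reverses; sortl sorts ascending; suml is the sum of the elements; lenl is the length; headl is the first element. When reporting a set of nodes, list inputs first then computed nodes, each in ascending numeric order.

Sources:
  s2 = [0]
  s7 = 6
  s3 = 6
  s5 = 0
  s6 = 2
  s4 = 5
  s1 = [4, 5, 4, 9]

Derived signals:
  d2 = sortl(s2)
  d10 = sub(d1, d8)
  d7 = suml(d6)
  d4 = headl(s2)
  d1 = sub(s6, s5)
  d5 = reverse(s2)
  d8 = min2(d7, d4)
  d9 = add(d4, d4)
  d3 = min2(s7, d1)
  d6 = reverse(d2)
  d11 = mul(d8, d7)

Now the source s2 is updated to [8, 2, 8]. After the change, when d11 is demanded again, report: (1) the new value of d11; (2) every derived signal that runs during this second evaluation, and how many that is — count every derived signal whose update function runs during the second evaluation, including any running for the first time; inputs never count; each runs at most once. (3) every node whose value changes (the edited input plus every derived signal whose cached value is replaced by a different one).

New value of d11: 144.
Derived signals that run: d2, d4, d6, d7, d8, d11 — 6 in total.
Values that change: s2, d2, d4, d6, d7, d8, d11.

First evaluation (everything demanded from the output):
  d2 = sortl([0]) = [0]
  d4 = headl([0]) = 0
  d6 = reverse([0]) = [0]
  d7 = suml([0]) = 0
  d8 = min2(0, 0) = 0
  d11 = mul(0, 0) = 0

Propagation after the edit:
  d2: runs — s2 [0]->[8, 2, 8]; result [2, 8, 8].
  d4: runs — s2 [0]->[8, 2, 8]; result 8.
  d6: runs — d2 [0]->[2, 8, 8]; result [8, 8, 2].
  d7: runs — d6 [0]->[8, 8, 2]; result 18.
  d8: runs — d7 0->18; d4 0->8; result 8.
  d11: runs — d8 0->8; d7 0->18; result 144.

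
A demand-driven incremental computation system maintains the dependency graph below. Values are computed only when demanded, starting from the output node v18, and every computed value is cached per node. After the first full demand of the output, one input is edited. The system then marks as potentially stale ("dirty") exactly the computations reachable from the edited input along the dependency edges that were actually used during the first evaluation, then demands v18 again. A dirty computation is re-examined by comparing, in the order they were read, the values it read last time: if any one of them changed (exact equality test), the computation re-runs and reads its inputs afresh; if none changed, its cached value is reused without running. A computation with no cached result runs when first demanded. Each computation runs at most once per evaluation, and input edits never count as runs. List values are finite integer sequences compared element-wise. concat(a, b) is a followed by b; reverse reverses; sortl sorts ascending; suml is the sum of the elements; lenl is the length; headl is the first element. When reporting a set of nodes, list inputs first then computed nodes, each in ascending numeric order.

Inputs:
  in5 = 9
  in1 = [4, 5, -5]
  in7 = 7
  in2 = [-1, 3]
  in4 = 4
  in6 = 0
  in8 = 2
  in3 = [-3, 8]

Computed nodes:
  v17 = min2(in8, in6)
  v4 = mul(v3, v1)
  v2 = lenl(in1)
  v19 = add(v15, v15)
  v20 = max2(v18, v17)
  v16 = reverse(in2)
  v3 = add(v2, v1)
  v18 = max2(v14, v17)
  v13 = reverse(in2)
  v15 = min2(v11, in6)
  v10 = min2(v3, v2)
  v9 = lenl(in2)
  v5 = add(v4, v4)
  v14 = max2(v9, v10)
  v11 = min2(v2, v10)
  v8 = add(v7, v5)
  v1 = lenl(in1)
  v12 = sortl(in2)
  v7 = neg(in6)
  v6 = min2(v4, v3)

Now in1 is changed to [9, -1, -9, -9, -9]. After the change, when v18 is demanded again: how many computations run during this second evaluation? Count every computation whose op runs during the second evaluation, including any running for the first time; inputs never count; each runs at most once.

Computations that run: v1, v2, v3, v10, v14, v18 — 6 in total.

First evaluation (everything demanded from the output):
  v1 = lenl([4, 5, -5]) = 3
  v2 = lenl([4, 5, -5]) = 3
  v3 = add(3, 3) = 6
  v9 = lenl([-1, 3]) = 2
  v10 = min2(6, 3) = 3
  v14 = max2(2, 3) = 3
  v17 = min2(2, 0) = 0
  v18 = max2(3, 0) = 3

Propagation after the edit:
  v1: runs — in1 [4, 5, -5]->[9, -1, -9, -9, -9]; result 5.
  v2: runs — in1 [4, 5, -5]->[9, -1, -9, -9, -9]; result 5.
  v3: runs — v2 3->5; v1 3->5; result 10.
  v10: runs — v3 6->10; v2 3->5; result 5.
  v14: runs — v10 3->5; result 5.
  v18: runs — v14 3->5; result 5.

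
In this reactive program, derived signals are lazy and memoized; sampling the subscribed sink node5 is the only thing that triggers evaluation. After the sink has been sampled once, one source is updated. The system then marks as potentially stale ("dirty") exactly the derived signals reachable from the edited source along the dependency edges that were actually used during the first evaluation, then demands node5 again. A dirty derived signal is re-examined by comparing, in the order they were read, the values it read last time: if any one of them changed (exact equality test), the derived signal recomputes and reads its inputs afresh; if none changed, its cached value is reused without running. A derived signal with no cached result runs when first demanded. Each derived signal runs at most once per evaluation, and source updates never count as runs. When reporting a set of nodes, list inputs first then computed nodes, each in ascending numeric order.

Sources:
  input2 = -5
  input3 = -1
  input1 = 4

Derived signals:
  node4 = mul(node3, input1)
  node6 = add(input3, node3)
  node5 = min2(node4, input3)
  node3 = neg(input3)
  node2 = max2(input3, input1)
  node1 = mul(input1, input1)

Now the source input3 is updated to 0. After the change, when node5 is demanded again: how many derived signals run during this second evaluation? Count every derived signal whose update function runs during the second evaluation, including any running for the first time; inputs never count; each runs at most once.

First demand of the output computes:
  node3 = neg(-1) = 1
  node4 = mul(1, 4) = 4
  node5 = min2(4, -1) = -1

After the edit, cleaning proceeds:
  node3: a read changed (input3 -1->0) — executes, giving 0.
  node4: a read changed (node3 1->0) — executes, giving 0.
  node5: a read changed (node4 4->0; input3 -1->0) — executes, giving 0.

3 derived signals run: node3, node4, node5.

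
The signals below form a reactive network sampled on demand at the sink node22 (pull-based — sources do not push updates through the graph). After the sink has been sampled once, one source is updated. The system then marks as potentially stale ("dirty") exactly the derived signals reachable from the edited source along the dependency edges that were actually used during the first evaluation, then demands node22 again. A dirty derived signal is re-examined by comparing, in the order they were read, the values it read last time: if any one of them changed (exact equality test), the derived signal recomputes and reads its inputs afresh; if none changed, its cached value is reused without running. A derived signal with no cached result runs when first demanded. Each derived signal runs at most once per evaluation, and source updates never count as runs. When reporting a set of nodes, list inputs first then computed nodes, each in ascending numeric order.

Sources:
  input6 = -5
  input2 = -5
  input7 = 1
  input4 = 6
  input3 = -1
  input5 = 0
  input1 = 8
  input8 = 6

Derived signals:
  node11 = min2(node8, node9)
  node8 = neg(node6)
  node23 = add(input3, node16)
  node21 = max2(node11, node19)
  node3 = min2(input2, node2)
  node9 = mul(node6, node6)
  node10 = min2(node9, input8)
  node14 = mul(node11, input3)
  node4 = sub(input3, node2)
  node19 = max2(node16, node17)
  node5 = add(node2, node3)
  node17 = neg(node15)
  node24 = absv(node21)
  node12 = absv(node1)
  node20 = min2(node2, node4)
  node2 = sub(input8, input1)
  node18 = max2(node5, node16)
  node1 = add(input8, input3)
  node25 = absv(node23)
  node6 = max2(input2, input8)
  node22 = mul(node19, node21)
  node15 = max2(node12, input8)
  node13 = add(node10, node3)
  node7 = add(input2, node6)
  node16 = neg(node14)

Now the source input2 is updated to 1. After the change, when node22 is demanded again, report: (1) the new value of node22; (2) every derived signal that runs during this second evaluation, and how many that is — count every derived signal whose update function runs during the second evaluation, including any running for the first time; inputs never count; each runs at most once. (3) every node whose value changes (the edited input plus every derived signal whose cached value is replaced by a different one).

node22 now evaluates to 36.
Run set: node6 (1 run).
Changed values: input2.
The important point: node6 recomputes to an identical value, and the output ends up unchanged.

Initial pass — values computed on the first demand:
  node1 = add(6, -1) = 5
  node6 = max2(-5, 6) = 6
  node8 = neg(6) = -6
  node9 = mul(6, 6) = 36
  node11 = min2(-6, 36) = -6
  node12 = absv(5) = 5
  node14 = mul(-6, -1) = 6
  node15 = max2(5, 6) = 6
  node16 = neg(6) = -6
  node17 = neg(6) = -6
  node19 = max2(-6, -6) = -6
  node21 = max2(-6, -6) = -6
  node22 = mul(-6, -6) = 36

Second demand — change propagation:
  node6: re-runs because input2 -5->1; new result 6 (unchanged).
  node8: re-examined; everything it read last time is the same (node6 unchanged) — cache -6 kept, no run.
  node9: re-examined; everything it read last time is the same (node6 unchanged, node6 unchanged) — cache 36 kept, no run.
  node11: re-examined; everything it read last time is the same (node8 unchanged, node9 unchanged) — cache -6 kept, no run.
  node14: re-examined; everything it read last time is the same (node11 unchanged, input3 unchanged) — cache 6 kept, no run.
  node16: re-examined; everything it read last time is the same (node14 unchanged) — cache -6 kept, no run.
  node19: re-examined; everything it read last time is the same (node16 unchanged, node17 unchanged) — cache -6 kept, no run.
  node21: re-examined; everything it read last time is the same (node11 unchanged, node19 unchanged) — cache -6 kept, no run.
  node22: re-examined; everything it read last time is the same (node19 unchanged, node21 unchanged) — cache 36 kept, no run.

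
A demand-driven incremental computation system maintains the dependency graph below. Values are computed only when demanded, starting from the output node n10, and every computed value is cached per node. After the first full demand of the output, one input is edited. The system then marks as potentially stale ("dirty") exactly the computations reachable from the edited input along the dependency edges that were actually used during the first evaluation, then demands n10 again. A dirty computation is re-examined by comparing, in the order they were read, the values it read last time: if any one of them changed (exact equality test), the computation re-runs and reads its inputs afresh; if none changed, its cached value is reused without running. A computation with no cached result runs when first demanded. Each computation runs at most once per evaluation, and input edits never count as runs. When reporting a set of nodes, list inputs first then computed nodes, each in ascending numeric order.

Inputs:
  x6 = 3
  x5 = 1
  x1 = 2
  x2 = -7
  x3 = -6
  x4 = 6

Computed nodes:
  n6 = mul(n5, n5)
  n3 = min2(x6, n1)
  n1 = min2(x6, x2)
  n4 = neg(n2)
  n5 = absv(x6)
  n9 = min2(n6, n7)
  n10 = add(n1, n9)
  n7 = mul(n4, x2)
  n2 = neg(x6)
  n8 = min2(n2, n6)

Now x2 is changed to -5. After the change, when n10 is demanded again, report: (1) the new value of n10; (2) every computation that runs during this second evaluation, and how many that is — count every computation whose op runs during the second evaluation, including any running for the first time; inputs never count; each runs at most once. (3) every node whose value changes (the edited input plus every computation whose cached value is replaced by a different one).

First evaluation (everything demanded from the output):
  n1 = min2(3, -7) = -7
  n2 = neg(3) = -3
  n4 = neg(-3) = 3
  n5 = absv(3) = 3
  n6 = mul(3, 3) = 9
  n7 = mul(3, -7) = -21
  n9 = min2(9, -21) = -21
  n10 = add(-7, -21) = -28

Propagation after the edit:
  n1: runs — x2 -7->-5; result -5.
  n7: runs — x2 -7->-5; result -15.
  n9: runs — n7 -21->-15; result -15.
  n10: runs — n1 -7->-5; n9 -21->-15; result -20.

New value of n10: -20.
Computations that run: n1, n7, n9, n10 — 4 in total.
Values that change: x2, n1, n7, n9, n10.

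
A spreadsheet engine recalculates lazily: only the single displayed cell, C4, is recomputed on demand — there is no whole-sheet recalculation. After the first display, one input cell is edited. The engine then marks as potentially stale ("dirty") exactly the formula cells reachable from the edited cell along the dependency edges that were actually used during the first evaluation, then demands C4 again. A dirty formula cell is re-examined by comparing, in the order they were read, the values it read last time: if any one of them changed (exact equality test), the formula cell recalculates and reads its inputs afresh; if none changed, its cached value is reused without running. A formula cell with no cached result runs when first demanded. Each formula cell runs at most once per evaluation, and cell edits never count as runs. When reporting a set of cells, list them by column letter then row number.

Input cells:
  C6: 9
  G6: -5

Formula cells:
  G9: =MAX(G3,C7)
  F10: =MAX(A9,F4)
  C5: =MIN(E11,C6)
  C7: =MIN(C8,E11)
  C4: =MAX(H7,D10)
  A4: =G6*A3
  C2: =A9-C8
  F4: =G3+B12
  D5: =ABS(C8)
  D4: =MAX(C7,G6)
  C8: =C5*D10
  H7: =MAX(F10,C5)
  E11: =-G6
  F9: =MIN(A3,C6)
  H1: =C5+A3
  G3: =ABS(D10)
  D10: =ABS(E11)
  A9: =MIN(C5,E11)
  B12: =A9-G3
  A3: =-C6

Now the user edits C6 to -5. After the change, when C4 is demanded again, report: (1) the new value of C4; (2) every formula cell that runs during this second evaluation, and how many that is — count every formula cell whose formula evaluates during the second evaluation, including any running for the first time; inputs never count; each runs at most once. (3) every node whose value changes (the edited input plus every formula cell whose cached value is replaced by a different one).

New value of C4: 5.
Formula cells that run: A9, B12, C4, C5, F4, F10, H7 — 7 in total.
Values that change: A9, B12, C5, C6, F4, F10, H7.

First evaluation (everything demanded from the output):
  E11 = -(-5) = 5
  C5 = MIN(5, 9) = 5
  A9 = MIN(5, 5) = 5
  D10 = ABS(5) = 5
  G3 = ABS(5) = 5
  B12 = 5 - 5 = 0
  F4 = 5 + 0 = 5
  F10 = MAX(5, 5) = 5
  H7 = MAX(5, 5) = 5
  C4 = MAX(5, 5) = 5

Propagation after the edit:
  C5: runs — C6 9->-5; result -5.
  A9: runs — C5 5->-5; result -5.
  B12: runs — A9 5->-5; result -10.
  F4: runs — B12 0->-10; result -5.
  F10: runs — A9 5->-5; F4 5->-5; result -5.
  H7: runs — F10 5->-5; C5 5->-5; result -5.
  C4: runs — H7 5->-5; result 5 (same value as before).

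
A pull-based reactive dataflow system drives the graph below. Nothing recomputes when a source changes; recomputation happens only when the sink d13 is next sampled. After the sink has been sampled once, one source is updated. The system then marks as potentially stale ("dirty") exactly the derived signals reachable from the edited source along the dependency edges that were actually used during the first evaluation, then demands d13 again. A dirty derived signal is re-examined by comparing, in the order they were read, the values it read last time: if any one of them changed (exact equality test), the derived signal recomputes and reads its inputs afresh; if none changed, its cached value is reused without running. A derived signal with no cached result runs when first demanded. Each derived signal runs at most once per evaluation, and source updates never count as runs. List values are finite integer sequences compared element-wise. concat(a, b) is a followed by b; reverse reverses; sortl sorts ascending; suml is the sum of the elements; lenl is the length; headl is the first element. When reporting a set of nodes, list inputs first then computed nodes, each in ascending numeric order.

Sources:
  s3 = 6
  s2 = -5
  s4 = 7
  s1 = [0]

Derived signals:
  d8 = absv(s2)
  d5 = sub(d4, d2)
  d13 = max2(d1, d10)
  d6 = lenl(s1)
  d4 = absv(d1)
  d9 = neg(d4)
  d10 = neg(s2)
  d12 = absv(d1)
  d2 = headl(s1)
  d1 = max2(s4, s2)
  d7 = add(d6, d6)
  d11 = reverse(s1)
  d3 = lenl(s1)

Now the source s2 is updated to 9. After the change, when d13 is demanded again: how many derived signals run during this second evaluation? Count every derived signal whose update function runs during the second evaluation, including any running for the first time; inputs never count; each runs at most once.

Derived signals that run: d1, d10, d13 — 3 in total.

First evaluation (everything demanded from the output):
  d1 = max2(7, -5) = 7
  d10 = neg(-5) = 5
  d13 = max2(7, 5) = 7

Propagation after the edit:
  d1: runs — s2 -5->9; result 9.
  d10: runs — s2 -5->9; result -9.
  d13: runs — d1 7->9; d10 5->-9; result 9.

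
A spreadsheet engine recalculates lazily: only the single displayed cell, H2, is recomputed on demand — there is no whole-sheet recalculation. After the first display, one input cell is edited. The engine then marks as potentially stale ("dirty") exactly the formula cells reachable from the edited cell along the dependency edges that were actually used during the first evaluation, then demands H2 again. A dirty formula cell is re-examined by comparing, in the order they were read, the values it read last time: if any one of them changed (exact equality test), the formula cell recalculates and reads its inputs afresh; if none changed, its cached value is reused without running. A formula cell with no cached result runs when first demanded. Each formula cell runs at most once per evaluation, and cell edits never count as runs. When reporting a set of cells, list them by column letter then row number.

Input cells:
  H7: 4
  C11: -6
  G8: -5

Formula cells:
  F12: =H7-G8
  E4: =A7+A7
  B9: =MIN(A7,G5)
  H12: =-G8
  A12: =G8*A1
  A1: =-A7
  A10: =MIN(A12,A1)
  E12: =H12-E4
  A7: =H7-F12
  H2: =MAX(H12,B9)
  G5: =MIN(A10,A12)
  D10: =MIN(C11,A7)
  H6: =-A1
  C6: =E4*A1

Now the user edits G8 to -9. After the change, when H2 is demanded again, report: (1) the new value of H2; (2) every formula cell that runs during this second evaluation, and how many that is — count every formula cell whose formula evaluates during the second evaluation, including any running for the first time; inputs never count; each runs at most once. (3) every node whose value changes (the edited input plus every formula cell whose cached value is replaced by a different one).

New value of H2: 9.
Formula cells that run: A1, A7, A10, A12, B9, F12, G5, H2, H12 — 9 in total.
Values that change: A1, A7, A10, A12, B9, F12, G5, G8, H2, H12.

First evaluation (everything demanded from the output):
  F12 = 4 - -5 = 9
  A7 = 4 - 9 = -5
  A1 = -(-5) = 5
  A12 = -5 * 5 = -25
  A10 = MIN(-25, 5) = -25
  G5 = MIN(-25, -25) = -25
  B9 = MIN(-5, -25) = -25
  H12 = -(-5) = 5
  H2 = MAX(5, -25) = 5

Propagation after the edit:
  F12: runs — G8 -5->-9; result 13.
  A7: runs — F12 9->13; result -9.
  A1: runs — A7 -5->-9; result 9.
  A12: runs — G8 -5->-9; A1 5->9; result -81.
  A10: runs — A12 -25->-81; A1 5->9; result -81.
  G5: runs — A10 -25->-81; A12 -25->-81; result -81.
  B9: runs — A7 -5->-9; G5 -25->-81; result -81.
  H12: runs — G8 -5->-9; result 9.
  H2: runs — H12 5->9; B9 -25->-81; result 9.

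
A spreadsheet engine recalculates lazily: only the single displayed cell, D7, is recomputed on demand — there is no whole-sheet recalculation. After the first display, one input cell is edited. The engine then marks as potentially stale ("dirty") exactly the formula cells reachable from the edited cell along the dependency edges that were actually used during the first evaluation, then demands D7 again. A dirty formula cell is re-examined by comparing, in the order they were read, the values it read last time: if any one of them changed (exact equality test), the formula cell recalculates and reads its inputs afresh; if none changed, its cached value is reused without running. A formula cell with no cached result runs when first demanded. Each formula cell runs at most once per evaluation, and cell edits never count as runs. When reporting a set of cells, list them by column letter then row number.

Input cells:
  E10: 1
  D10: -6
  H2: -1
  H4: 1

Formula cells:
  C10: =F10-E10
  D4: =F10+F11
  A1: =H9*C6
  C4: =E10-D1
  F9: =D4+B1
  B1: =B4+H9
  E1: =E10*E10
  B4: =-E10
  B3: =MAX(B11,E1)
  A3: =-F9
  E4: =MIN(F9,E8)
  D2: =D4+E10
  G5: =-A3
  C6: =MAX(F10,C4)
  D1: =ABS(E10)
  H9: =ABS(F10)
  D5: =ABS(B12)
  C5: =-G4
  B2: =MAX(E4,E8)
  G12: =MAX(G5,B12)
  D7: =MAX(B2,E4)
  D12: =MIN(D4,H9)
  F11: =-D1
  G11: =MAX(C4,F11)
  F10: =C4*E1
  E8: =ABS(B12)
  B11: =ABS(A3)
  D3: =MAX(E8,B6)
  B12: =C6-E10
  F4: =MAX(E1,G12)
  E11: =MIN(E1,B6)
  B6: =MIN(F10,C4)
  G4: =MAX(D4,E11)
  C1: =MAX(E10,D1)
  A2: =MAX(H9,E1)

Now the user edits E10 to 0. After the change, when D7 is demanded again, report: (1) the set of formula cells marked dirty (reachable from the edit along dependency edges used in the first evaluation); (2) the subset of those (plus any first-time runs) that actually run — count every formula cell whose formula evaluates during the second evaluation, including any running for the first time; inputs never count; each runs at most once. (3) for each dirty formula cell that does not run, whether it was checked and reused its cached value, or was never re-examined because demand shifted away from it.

First evaluation (everything demanded from the output):
  B4 = -(1) = -1
  D1 = ABS(1) = 1
  C4 = 1 - 1 = 0
  E1 = 1 * 1 = 1
  F10 = 0 * 1 = 0
  C6 = MAX(0, 0) = 0
  B12 = 0 - 1 = -1
  E8 = ABS(-1) = 1
  F11 = -(1) = -1
  D4 = 0 + -1 = -1
  H9 = ABS(0) = 0
  B1 = -1 + 0 = -1
  F9 = -1 + -1 = -2
  E4 = MIN(-2, 1) = -2
  B2 = MAX(-2, 1) = 1
  D7 = MAX(1, -2) = 1

Propagation after the edit:
  B4: runs — E10 1->0; result 0.
  D1: runs — E10 1->0; result 0.
  C4: runs — E10 1->0; D1 1->0; result 0 (same value as before).
  E1: runs — E10 1->0; E10 1->0; result 0.
  F10: runs — E1 1->0; result 0 (same value as before).
  C6: checked — values it read are unchanged (F10 unchanged, C4 unchanged); reused cached 0 without running.
  B12: runs — E10 1->0; result 0.
  E8: runs — B12 -1->0; result 0.
  F11: runs — D1 1->0; result 0.
  D4: runs — F11 -1->0; result 0.
  H9: checked — values it read are unchanged (F10 unchanged); reused cached 0 without running.
  B1: runs — B4 -1->0; result 0.
  F9: runs — D4 -1->0; B1 -1->0; result 0.
  E4: runs — F9 -2->0; E8 1->0; result 0.
  B2: runs — E4 -2->0; E8 1->0; result 0.
  D7: runs — B2 1->0; E4 -2->0; result 0.

Key observation: the cutoff stops propagation at C6 — its inputs' values are unchanged, so it reuses its cache.

Marked dirty: B1, B2, B4, B12, C4, C6, D1, D4, D7, E1, E4, E8, F9, F10, F11, H9.
Formula cells that run: B1, B2, B4, B12, C4, D1, D4, D7, E1, E4, E8, F9, F10, F11 — 14 in total.
Checked but reused from cache: C6, H9.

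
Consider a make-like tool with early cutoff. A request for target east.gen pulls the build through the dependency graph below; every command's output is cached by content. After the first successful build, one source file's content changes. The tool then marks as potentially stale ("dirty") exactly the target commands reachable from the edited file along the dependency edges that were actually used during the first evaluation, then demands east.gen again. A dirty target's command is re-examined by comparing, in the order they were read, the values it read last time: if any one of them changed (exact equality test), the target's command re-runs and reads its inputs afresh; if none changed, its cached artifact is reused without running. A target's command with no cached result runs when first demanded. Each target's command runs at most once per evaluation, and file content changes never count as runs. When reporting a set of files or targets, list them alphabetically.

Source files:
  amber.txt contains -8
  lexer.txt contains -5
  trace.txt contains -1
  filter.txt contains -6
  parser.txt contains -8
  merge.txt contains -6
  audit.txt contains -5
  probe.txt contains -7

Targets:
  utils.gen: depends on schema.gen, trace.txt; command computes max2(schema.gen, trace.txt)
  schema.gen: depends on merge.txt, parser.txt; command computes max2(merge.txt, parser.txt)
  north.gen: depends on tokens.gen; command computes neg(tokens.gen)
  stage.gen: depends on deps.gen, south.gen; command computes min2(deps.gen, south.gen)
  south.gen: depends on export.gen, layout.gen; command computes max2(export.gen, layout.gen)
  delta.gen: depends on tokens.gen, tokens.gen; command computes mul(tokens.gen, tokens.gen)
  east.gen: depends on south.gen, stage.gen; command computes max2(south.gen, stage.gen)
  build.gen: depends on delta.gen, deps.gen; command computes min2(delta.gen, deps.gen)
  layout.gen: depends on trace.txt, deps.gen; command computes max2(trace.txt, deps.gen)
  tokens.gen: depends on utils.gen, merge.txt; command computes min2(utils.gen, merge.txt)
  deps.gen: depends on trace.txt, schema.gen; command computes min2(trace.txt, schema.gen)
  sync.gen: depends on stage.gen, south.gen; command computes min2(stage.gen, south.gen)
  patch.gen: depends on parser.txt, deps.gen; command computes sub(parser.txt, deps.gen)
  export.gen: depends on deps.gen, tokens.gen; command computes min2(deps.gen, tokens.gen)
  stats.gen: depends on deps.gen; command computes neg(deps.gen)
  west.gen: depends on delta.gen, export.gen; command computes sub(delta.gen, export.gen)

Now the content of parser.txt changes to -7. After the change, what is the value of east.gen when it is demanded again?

First demand of the output computes:
  schema.gen = max2(-6, -8) = -6
  deps.gen = min2(-1, -6) = -6
  layout.gen = max2(-1, -6) = -1
  utils.gen = max2(-6, -1) = -1
  tokens.gen = min2(-1, -6) = -6
  export.gen = min2(-6, -6) = -6
  south.gen = max2(-6, -1) = -1
  stage.gen = min2(-6, -1) = -6
  east.gen = max2(-1, -6) = -1

After the edit, cleaning proceeds:
  schema.gen: a read changed (parser.txt -8->-7) — executes, giving -6 — identical to its old value.
  deps.gen: dirty, but its reads are unchanged (trace.txt unchanged, schema.gen unchanged); cached -6 stands.
  layout.gen: dirty, but its reads are unchanged (trace.txt unchanged, deps.gen unchanged); cached -1 stands.
  utils.gen: dirty, but its reads are unchanged (schema.gen unchanged, trace.txt unchanged); cached -1 stands.
  tokens.gen: dirty, but its reads are unchanged (utils.gen unchanged, merge.txt unchanged); cached -6 stands.
  export.gen: dirty, but its reads are unchanged (deps.gen unchanged, tokens.gen unchanged); cached -6 stands.
  south.gen: dirty, but its reads are unchanged (export.gen unchanged, layout.gen unchanged); cached -1 stands.
  stage.gen: dirty, but its reads are unchanged (deps.gen unchanged, south.gen unchanged); cached -6 stands.
  east.gen: dirty, but its reads are unchanged (south.gen unchanged, stage.gen unchanged); cached -1 stands.

Note the absorption at schema.gen: it re-runs yet its value is the same, leaving the output's value untouched.

Demanding east.gen again yields -1.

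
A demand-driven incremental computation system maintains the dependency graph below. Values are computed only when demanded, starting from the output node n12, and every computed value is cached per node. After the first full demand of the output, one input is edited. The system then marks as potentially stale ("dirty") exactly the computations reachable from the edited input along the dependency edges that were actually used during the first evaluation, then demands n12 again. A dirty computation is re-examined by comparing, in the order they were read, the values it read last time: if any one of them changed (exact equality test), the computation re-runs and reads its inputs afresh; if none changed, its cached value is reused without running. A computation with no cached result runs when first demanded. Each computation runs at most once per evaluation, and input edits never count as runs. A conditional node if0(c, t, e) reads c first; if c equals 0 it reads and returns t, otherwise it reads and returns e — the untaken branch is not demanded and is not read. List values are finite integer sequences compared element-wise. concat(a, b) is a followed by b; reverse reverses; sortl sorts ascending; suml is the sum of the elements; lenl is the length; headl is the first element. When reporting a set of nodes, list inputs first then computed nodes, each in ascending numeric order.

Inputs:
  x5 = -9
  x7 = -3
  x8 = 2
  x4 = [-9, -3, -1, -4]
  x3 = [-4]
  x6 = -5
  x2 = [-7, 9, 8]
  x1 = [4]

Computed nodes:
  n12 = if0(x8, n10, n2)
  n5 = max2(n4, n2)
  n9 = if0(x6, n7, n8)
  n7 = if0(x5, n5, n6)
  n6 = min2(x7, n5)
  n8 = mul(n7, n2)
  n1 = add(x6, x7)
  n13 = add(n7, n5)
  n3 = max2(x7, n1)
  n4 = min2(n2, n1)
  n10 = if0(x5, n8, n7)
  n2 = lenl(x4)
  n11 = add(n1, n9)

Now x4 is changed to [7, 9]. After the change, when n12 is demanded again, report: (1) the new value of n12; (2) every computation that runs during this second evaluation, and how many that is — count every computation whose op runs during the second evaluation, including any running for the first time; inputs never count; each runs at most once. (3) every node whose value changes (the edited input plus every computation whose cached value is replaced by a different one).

New value of n12: 2.
Computations that run: n2, n12 — 2 in total.
Values that change: x4, n2, n12.

First evaluation (everything demanded from the output):
  n2 = lenl([-9, -3, -1, -4]) = 4
  n12 = if0(x8=2 -> else branch n2) = 4

Propagation after the edit:
  n2: runs — x4 [-9, -3, -1, -4]->[7, 9]; result 2.
  n12: runs — n2 4->2; result 2.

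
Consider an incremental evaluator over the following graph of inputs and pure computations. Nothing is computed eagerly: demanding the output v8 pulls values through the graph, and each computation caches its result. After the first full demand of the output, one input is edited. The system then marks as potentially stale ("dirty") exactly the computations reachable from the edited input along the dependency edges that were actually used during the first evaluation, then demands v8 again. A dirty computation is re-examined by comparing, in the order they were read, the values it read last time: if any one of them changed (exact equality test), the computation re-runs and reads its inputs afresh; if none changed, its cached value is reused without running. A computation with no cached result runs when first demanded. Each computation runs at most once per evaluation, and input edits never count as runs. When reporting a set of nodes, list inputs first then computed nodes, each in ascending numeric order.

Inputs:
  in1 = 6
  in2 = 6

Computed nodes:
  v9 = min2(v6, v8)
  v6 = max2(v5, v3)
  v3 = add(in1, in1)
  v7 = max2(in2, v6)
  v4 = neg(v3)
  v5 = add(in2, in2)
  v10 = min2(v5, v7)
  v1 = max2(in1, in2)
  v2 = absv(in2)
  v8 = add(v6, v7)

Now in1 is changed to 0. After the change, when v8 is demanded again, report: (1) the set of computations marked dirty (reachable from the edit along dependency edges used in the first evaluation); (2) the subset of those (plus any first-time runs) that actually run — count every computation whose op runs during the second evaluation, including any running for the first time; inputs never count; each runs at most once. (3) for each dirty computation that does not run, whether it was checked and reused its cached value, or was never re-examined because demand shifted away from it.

Dirty set: v3, v6, v7, v8.
Run set: v3, v6 (2 run).
Re-examined without running (cache reused): v7, v8.
The important point: v6 recomputes to an identical value, and the output ends up unchanged.

Initial pass — values computed on the first demand:
  v3 = add(6, 6) = 12
  v5 = add(6, 6) = 12
  v6 = max2(12, 12) = 12
  v7 = max2(6, 12) = 12
  v8 = add(12, 12) = 24

Second demand — change propagation:
  v3: re-runs because in1 6->0; in1 6->0; new result 0.
  v6: re-runs because v3 12->0; new result 12 (unchanged).
  v7: re-examined; everything it read last time is the same (in2 unchanged, v6 unchanged) — cache 12 kept, no run.
  v8: re-examined; everything it read last time is the same (v6 unchanged, v7 unchanged) — cache 24 kept, no run.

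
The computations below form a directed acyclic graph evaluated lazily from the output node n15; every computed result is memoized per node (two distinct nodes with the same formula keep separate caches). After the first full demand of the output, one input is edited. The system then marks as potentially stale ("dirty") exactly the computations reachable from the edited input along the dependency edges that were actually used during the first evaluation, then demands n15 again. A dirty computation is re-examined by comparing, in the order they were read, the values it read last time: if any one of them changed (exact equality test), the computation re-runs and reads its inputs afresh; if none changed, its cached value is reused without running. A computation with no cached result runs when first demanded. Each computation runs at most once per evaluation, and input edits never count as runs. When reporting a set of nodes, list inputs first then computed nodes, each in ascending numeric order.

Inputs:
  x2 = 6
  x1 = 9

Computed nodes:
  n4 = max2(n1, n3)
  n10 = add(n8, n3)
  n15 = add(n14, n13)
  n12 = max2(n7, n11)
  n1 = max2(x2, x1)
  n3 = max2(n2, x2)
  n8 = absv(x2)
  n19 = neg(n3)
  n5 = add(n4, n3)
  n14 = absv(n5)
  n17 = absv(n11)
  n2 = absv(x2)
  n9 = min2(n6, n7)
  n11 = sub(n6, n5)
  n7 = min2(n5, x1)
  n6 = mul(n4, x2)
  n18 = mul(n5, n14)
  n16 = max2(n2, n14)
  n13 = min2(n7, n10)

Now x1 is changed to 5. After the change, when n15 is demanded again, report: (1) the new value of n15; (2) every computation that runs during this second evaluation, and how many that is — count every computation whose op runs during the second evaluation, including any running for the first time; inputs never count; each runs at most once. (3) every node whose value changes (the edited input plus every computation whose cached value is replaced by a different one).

Demanding n15 again yields 17.
7 computations run: n1, n4, n5, n7, n13, n14, n15.
The nodes whose values change: x1, n1, n4, n5, n7, n13, n14, n15.

First demand of the output computes:
  n1 = max2(6, 9) = 9
  n2 = absv(6) = 6
  n3 = max2(6, 6) = 6
  n4 = max2(9, 6) = 9
  n5 = add(9, 6) = 15
  n7 = min2(15, 9) = 9
  n8 = absv(6) = 6
  n10 = add(6, 6) = 12
  n13 = min2(9, 12) = 9
  n14 = absv(15) = 15
  n15 = add(15, 9) = 24

After the edit, cleaning proceeds:
  n1: a read changed (x1 9->5) — executes, giving 6.
  n4: a read changed (n1 9->6) — executes, giving 6.
  n5: a read changed (n4 9->6) — executes, giving 12.
  n7: a read changed (n5 15->12; x1 9->5) — executes, giving 5.
  n13: a read changed (n7 9->5) — executes, giving 5.
  n14: a read changed (n5 15->12) — executes, giving 12.
  n15: a read changed (n14 15->12; n13 9->5) — executes, giving 17.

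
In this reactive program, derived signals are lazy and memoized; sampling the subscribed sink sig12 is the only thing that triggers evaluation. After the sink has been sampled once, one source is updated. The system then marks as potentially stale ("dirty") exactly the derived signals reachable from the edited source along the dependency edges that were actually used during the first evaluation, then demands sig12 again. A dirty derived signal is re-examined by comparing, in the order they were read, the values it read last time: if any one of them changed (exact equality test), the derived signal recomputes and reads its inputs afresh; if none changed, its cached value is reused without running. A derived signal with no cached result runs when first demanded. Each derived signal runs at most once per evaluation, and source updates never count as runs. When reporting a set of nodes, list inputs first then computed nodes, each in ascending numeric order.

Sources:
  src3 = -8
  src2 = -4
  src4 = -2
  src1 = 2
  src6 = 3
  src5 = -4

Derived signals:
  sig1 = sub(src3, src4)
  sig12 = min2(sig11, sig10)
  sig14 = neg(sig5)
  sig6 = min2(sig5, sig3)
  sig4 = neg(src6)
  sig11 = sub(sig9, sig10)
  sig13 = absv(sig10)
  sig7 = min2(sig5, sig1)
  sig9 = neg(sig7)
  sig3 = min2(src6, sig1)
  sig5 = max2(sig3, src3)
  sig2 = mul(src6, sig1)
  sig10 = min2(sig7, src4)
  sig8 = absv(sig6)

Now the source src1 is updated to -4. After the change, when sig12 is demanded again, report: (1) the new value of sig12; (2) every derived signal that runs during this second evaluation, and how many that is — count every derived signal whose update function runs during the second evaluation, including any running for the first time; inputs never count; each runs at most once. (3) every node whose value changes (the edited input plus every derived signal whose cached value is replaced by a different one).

Demanding sig12 again yields -6.
0 derived signals run: none.
The nodes whose values change: src1.
Note the shortcut — nothing in the graph depends on src1 at all, so no recomputation happens.

First demand of the output computes:
  sig1 = sub(-8, -2) = -6
  sig3 = min2(3, -6) = -6
  sig5 = max2(-6, -8) = -6
  sig7 = min2(-6, -6) = -6
  sig9 = neg(-6) = 6
  sig10 = min2(-6, -2) = -6
  sig11 = sub(6, -6) = 12
  sig12 = min2(12, -6) = -6

After the edit, cleaning proceeds:
  no node depends on src1 at all; the second demand re-runs nothing.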